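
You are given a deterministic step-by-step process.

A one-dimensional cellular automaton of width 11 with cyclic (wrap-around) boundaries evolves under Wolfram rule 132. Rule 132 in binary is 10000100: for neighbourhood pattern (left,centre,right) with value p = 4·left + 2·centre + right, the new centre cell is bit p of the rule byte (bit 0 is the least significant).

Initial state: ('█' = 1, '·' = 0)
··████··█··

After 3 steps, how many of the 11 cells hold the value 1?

0) ··████··█··
1) ···██···█··
2) ········█··
3) ········█··

1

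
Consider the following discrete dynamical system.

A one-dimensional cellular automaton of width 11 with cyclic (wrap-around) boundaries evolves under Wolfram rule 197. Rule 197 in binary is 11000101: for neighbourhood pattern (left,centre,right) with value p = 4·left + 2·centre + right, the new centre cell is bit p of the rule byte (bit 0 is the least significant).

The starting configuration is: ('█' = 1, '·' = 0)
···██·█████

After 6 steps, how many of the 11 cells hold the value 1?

gen 0: ···██·█████
gen 1: ·█··█··████
gen 2: ·█··█···███
gen 3: ·█··█·█··██
gen 4: ·█··█·█···█
gen 5: ·█··█·█·█·█
gen 6: ·█··█·█·█·█

5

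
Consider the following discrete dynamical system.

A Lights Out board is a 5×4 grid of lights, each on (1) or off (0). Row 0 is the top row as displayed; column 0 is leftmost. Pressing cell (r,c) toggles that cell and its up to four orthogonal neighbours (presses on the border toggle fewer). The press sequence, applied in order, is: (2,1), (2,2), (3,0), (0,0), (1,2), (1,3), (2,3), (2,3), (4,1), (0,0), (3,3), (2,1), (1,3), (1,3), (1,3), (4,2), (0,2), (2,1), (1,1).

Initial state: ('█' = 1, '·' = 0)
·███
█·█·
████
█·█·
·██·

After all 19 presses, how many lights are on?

step 0: ·███
█·█·
████
█·█·
·██·
step 1: ·███
███·
···█
███·
·██·
step 2: ·███
██··
·██·
██··
·██·
step 3: ·███
██··
███·
····
███·
step 4: █·██
·█··
███·
····
███·
step 5: █··█
··██
██··
····
███·
step 6: █···
····
██·█
····
███·
step 7: █···
···█
███·
···█
███·
step 8: █···
····
██·█
····
███·
step 9: █···
····
██·█
·█··
····
step 10: ·█··
█···
██·█
·█··
····
step 11: ·█··
█···
██··
·███
···█
step 12: ·█··
██··
··█·
··██
···█
step 13: ·█·█
████
··██
··██
···█
step 14: ·█··
██··
··█·
··██
···█
step 15: ·█·█
████
··██
··██
···█
step 16: ·█·█
████
··██
···█
·██·
step 17: ··█·
██·█
··██
···█
·██·
step 18: ··█·
█··█
██·█
·█·█
·██·
step 19: ·██·
·███
█··█
·█·█
·██·

11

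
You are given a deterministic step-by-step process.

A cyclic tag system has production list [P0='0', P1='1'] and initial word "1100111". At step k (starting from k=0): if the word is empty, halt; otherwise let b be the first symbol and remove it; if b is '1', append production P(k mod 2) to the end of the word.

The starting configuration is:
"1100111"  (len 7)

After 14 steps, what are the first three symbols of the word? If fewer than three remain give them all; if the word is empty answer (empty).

(empty)

0) "1100111"  (len 7)
1) "1001110"  (len 7)
2) "0011101"  (len 7)
3) "011101"  (len 6)
4) "11101"  (len 5)
5) "11010"  (len 5)
6) "10101"  (len 5)
7) "01010"  (len 5)
8) "1010"  (len 4)
9) "0100"  (len 4)
10) "100"  (len 3)
11) "000"  (len 3)
12) "00"  (len 2)
13) "0"  (len 1)
14) (halted — word empty)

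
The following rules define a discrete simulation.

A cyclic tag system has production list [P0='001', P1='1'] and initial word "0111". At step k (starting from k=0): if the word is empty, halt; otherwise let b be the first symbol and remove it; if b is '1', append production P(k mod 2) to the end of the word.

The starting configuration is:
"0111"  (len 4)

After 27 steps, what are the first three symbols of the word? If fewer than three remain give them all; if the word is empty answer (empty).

110

k=0  "0111"  (len 4)
k=1  "111"  (len 3)
k=2  "111"  (len 3)
k=3  "11001"  (len 5)
k=4  "10011"  (len 5)
k=5  "0011001"  (len 7)
k=6  "011001"  (len 6)
k=7  "11001"  (len 5)
k=8  "10011"  (len 5)
k=9  "0011001"  (len 7)
k=10  "011001"  (len 6)
k=11  "11001"  (len 5)
k=12  "10011"  (len 5)
k=13  "0011001"  (len 7)
k=14  "011001"  (len 6)
k=15  "11001"  (len 5)
k=16  "10011"  (len 5)
k=17  "0011001"  (len 7)
k=18  "011001"  (len 6)
k=19  "11001"  (len 5)
k=20  "10011"  (len 5)
k=21  "0011001"  (len 7)
k=22  "011001"  (len 6)
k=23  "11001"  (len 5)
k=24  "10011"  (len 5)
k=25  "0011001"  (len 7)
k=26  "011001"  (len 6)
k=27  "11001"  (len 5)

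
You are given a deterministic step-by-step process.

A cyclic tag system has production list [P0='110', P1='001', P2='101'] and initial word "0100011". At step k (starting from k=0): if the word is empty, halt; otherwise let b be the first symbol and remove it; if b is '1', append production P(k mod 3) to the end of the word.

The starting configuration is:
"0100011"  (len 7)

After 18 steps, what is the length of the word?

gen 0: "0100011"  (len 7)
gen 1: "100011"  (len 6)
gen 2: "00011001"  (len 8)
gen 3: "0011001"  (len 7)
gen 4: "011001"  (len 6)
gen 5: "11001"  (len 5)
gen 6: "1001101"  (len 7)
gen 7: "001101110"  (len 9)
gen 8: "01101110"  (len 8)
gen 9: "1101110"  (len 7)
gen 10: "101110110"  (len 9)
gen 11: "01110110001"  (len 11)
gen 12: "1110110001"  (len 10)
gen 13: "110110001110"  (len 12)
gen 14: "10110001110001"  (len 14)
gen 15: "0110001110001101"  (len 16)
gen 16: "110001110001101"  (len 15)
gen 17: "10001110001101001"  (len 17)
gen 18: "0001110001101001101"  (len 19)

19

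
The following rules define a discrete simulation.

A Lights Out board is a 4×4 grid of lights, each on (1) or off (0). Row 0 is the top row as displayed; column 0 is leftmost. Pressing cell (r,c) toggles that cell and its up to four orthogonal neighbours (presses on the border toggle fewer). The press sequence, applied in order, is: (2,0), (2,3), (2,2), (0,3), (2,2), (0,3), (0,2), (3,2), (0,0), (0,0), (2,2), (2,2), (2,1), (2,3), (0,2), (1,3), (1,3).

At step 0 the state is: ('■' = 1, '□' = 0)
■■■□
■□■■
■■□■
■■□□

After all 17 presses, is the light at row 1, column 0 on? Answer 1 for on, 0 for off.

0

[0] ■■■□
■□■■
■■□■
■■□□
[1] ■■■□
□□■■
□□□■
□■□□
[2] ■■■□
□□■□
□□■□
□■□■
[3] ■■■□
□□□□
□■□■
□■■■
[4] ■■□■
□□□■
□■□■
□■■■
[5] ■■□■
□□■■
□□■□
□■□■
[6] ■■■□
□□■□
□□■□
□■□■
[7] ■□□■
□□□□
□□■□
□■□■
[8] ■□□■
□□□□
□□□□
□□■□
[9] □■□■
■□□□
□□□□
□□■□
[10] ■□□■
□□□□
□□□□
□□■□
[11] ■□□■
□□■□
□■■■
□□□□
[12] ■□□■
□□□□
□□□□
□□■□
[13] ■□□■
□■□□
■■■□
□■■□
[14] ■□□■
□■□■
■■□■
□■■■
[15] ■■■□
□■■■
■■□■
□■■■
[16] ■■■■
□■□□
■■□□
□■■■
[17] ■■■□
□■■■
■■□■
□■■■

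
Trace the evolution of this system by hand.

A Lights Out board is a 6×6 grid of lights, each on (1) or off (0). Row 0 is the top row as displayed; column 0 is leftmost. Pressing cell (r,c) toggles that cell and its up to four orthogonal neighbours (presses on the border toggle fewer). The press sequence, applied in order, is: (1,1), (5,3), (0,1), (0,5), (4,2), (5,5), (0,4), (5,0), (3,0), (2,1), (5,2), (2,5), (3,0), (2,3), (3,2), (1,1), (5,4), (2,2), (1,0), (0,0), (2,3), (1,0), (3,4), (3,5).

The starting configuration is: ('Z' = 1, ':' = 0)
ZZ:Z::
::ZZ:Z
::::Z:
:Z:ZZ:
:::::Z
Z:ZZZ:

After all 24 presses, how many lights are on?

20

t=0: ZZ:Z::
::ZZ:Z
::::Z:
:Z:ZZ:
:::::Z
Z:ZZZ:
t=1: Z::Z::
ZZ:Z:Z
:Z::Z:
:Z:ZZ:
:::::Z
Z:ZZZ:
t=2: Z::Z::
ZZ:Z:Z
:Z::Z:
:Z:ZZ:
:::Z:Z
Z:::::
t=3: :ZZZ::
Z::Z:Z
:Z::Z:
:Z:ZZ:
:::Z:Z
Z:::::
t=4: :ZZZZZ
Z::Z::
:Z::Z:
:Z:ZZ:
:::Z:Z
Z:::::
t=5: :ZZZZZ
Z::Z::
:Z::Z:
:ZZZZ:
:ZZ::Z
Z:Z:::
t=6: :ZZZZZ
Z::Z::
:Z::Z:
:ZZZZ:
:ZZ:::
Z:Z:ZZ
t=7: :ZZ:::
Z::ZZ:
:Z::Z:
:ZZZZ:
:ZZ:::
Z:Z:ZZ
t=8: :ZZ:::
Z::ZZ:
:Z::Z:
:ZZZZ:
ZZZ:::
:ZZ:ZZ
t=9: :ZZ:::
Z::ZZ:
ZZ::Z:
Z:ZZZ:
:ZZ:::
:ZZ:ZZ
t=10: :ZZ:::
ZZ:ZZ:
::Z:Z:
ZZZZZ:
:ZZ:::
:ZZ:ZZ
t=11: :ZZ:::
ZZ:ZZ:
::Z:Z:
ZZZZZ:
:Z::::
:::ZZZ
t=12: :ZZ:::
ZZ:ZZZ
::Z::Z
ZZZZZZ
:Z::::
:::ZZZ
t=13: :ZZ:::
ZZ:ZZZ
Z:Z::Z
::ZZZZ
ZZ::::
:::ZZZ
t=14: :ZZ:::
ZZ::ZZ
Z::ZZZ
::Z:ZZ
ZZ::::
:::ZZZ
t=15: :ZZ:::
ZZ::ZZ
Z:ZZZZ
:Z:ZZZ
ZZZ:::
:::ZZZ
t=16: ::Z:::
::Z:ZZ
ZZZZZZ
:Z:ZZZ
ZZZ:::
:::ZZZ
t=17: ::Z:::
::Z:ZZ
ZZZZZZ
:Z:ZZZ
ZZZ:Z:
::::::
t=18: ::Z:::
::::ZZ
Z:::ZZ
:ZZZZZ
ZZZ:Z:
::::::
t=19: Z:Z:::
ZZ::ZZ
::::ZZ
:ZZZZZ
ZZZ:Z:
::::::
t=20: :ZZ:::
:Z::ZZ
::::ZZ
:ZZZZZ
ZZZ:Z:
::::::
t=21: :ZZ:::
:Z:ZZZ
::ZZ:Z
:ZZ:ZZ
ZZZ:Z:
::::::
t=22: ZZZ:::
Z::ZZZ
Z:ZZ:Z
:ZZ:ZZ
ZZZ:Z:
::::::
t=23: ZZZ:::
Z::ZZZ
Z:ZZZZ
:ZZZ::
ZZZ:::
::::::
t=24: ZZZ:::
Z::ZZZ
Z:ZZZ:
:ZZZZZ
ZZZ::Z
::::::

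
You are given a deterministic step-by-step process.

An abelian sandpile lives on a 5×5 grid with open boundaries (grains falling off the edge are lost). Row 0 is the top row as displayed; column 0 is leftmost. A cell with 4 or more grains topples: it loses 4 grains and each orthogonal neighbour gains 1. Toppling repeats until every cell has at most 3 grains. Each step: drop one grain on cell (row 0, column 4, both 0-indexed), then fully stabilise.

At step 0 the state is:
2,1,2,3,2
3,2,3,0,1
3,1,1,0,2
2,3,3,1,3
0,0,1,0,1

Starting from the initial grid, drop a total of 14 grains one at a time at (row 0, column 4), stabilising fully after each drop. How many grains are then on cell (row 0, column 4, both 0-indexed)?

2

k=0  2,1,2,3,2
3,2,3,0,1
3,1,1,0,2
2,3,3,1,3
0,0,1,0,1
k=1  2,1,2,3,3
3,2,3,0,1
3,1,1,0,2
2,3,3,1,3
0,0,1,0,1
k=2  2,1,3,0,1
3,2,3,1,2
3,1,1,0,2
2,3,3,1,3
0,0,1,0,1
k=3  2,1,3,0,2
3,2,3,1,2
3,1,1,0,2
2,3,3,1,3
0,0,1,0,1
k=4  2,1,3,0,3
3,2,3,1,2
3,1,1,0,2
2,3,3,1,3
0,0,1,0,1
k=5  2,1,3,1,0
3,2,3,1,3
3,1,1,0,2
2,3,3,1,3
0,0,1,0,1
k=6  2,1,3,1,1
3,2,3,1,3
3,1,1,0,2
2,3,3,1,3
0,0,1,0,1
k=7  2,1,3,1,2
3,2,3,1,3
3,1,1,0,2
2,3,3,1,3
0,0,1,0,1
k=8  2,1,3,1,3
3,2,3,1,3
3,1,1,0,2
2,3,3,1,3
0,0,1,0,1
k=9  2,1,3,2,1
3,2,3,2,0
3,1,1,0,3
2,3,3,1,3
0,0,1,0,1
k=10  2,1,3,2,2
3,2,3,2,0
3,1,1,0,3
2,3,3,1,3
0,0,1,0,1
k=11  2,1,3,2,3
3,2,3,2,0
3,1,1,0,3
2,3,3,1,3
0,0,1,0,1
k=12  2,1,3,3,0
3,2,3,2,1
3,1,1,0,3
2,3,3,1,3
0,0,1,0,1
k=13  2,1,3,3,1
3,2,3,2,1
3,1,1,0,3
2,3,3,1,3
0,0,1,0,1
k=14  2,1,3,3,2
3,2,3,2,1
3,1,1,0,3
2,3,3,1,3
0,0,1,0,1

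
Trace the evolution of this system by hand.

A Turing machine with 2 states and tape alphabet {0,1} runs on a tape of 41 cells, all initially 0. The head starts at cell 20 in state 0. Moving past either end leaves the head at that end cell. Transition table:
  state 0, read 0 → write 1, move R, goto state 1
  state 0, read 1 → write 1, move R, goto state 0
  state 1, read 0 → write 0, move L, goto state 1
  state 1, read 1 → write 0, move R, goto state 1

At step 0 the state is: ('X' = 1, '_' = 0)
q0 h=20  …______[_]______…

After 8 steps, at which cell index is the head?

0) q0 h=20  …______[_]______…
1) q1 h=21  …_____X[_]______…
2) q1 h=20  …______[X]______…
3) q1 h=21  …______[_]______…
4) q1 h=20  …______[_]______…
5) q1 h=19  …______[_]______…
6) q1 h=18  …______[_]______…
7) q1 h=17  …______[_]______…
8) q1 h=16  …______[_]______…

16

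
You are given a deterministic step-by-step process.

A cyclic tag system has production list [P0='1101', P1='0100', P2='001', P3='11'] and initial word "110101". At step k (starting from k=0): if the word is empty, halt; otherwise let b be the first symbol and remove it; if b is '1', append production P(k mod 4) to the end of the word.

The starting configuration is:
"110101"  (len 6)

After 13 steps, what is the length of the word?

18

0) "110101"  (len 6)
1) "101011101"  (len 9)
2) "010111010100"  (len 12)
3) "10111010100"  (len 11)
4) "011101010011"  (len 12)
5) "11101010011"  (len 11)
6) "11010100110100"  (len 14)
7) "1010100110100001"  (len 16)
8) "01010011010000111"  (len 17)
9) "1010011010000111"  (len 16)
10) "0100110100001110100"  (len 19)
11) "100110100001110100"  (len 18)
12) "0011010000111010011"  (len 19)
13) "011010000111010011"  (len 18)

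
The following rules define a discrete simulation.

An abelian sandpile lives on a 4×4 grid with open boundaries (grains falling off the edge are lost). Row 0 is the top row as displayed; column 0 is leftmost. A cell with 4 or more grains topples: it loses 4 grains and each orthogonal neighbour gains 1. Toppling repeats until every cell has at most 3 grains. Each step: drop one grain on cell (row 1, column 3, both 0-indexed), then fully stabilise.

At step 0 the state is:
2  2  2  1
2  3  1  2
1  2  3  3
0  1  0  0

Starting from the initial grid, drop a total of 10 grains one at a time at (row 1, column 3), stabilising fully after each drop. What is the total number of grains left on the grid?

step 0: 2  2  2  1
2  3  1  2
1  2  3  3
0  1  0  0
step 1: 2  2  2  1
2  3  1  3
1  2  3  3
0  1  0  0
step 2: 2  2  2  2
2  3  3  1
1  3  0  1
0  1  1  1
step 3: 2  2  2  2
2  3  3  2
1  3  0  1
0  1  1  1
step 4: 2  2  2  2
2  3  3  3
1  3  0  1
0  1  1  1
step 5: 2  3  3  3
3  1  1  1
2  0  2  2
0  2  1  1
step 6: 2  3  3  3
3  1  1  2
2  0  2  2
0  2  1  1
step 7: 2  3  3  3
3  1  1  3
2  0  2  2
0  2  1  1
step 8: 3  0  1  1
3  2  3  1
2  0  2  3
0  2  1  1
step 9: 3  0  1  1
3  2  3  2
2  0  2  3
0  2  1  1
step 10: 3  0  1  1
3  2  3  3
2  0  2  3
0  2  1  1

27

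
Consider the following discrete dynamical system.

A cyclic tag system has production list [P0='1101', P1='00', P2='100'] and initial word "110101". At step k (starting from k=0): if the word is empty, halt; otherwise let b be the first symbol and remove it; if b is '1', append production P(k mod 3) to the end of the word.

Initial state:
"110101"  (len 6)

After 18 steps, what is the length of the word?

step 0: "110101"  (len 6)
step 1: "101011101"  (len 9)
step 2: "0101110100"  (len 10)
step 3: "101110100"  (len 9)
step 4: "011101001101"  (len 12)
step 5: "11101001101"  (len 11)
step 6: "1101001101100"  (len 13)
step 7: "1010011011001101"  (len 16)
step 8: "01001101100110100"  (len 17)
step 9: "1001101100110100"  (len 16)
step 10: "0011011001101001101"  (len 19)
step 11: "011011001101001101"  (len 18)
step 12: "11011001101001101"  (len 17)
step 13: "10110011010011011101"  (len 20)
step 14: "011001101001101110100"  (len 21)
step 15: "11001101001101110100"  (len 20)
step 16: "10011010011011101001101"  (len 23)
step 17: "001101001101110100110100"  (len 24)
step 18: "01101001101110100110100"  (len 23)

23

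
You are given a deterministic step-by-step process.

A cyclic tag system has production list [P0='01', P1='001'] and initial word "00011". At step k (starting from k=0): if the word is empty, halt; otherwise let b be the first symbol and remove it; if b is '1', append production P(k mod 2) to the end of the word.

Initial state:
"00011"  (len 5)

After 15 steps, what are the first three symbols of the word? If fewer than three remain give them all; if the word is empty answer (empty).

101

0) "00011"  (len 5)
1) "0011"  (len 4)
2) "011"  (len 3)
3) "11"  (len 2)
4) "1001"  (len 4)
5) "00101"  (len 5)
6) "0101"  (len 4)
7) "101"  (len 3)
8) "01001"  (len 5)
9) "1001"  (len 4)
10) "001001"  (len 6)
11) "01001"  (len 5)
12) "1001"  (len 4)
13) "00101"  (len 5)
14) "0101"  (len 4)
15) "101"  (len 3)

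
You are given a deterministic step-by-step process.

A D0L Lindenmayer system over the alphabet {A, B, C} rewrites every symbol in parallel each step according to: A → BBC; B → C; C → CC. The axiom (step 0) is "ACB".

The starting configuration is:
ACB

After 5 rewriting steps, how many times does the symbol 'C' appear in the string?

step 0: ACB
step 1: BBCCCC
step 2: CCCCCCCCCC
step 3: CCCCCCCCCCCCCCCCCCCC
step 4: CCCCCCCCCCCCCCCCCCCCCCCCCCCCCCCCCCCCCCCC
step 5: CCCCCCCCCCCCCCCCCCCCCCCCCCCCCCCCCCCCCCCCCCCCCCCCCCCCCCCCCCCCCCCCCCCCCCCCCCCCCCCC

80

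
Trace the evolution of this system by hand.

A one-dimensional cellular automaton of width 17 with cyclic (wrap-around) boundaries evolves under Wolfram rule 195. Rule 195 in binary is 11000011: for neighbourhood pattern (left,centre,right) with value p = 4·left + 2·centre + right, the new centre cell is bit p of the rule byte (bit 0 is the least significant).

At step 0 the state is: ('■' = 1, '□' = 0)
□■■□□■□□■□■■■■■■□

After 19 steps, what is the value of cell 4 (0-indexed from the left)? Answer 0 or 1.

0) □■■□□■□□■□■■■■■■□
1) ■□■□■□□■□□□■■■■■□
2) □□□□□□■□□■■□■■■■□
3) ■■■■■■□□■□■□□■■■□
4) □■■■■■□■□□□□■□■■□
5) ■□■■■■□□□■■■□□□■□
6) □□□■■■□■■□■■□■■□□
7) ■■■□■■□□■□□■□□■□■
8) ■■■□□■□■□□■□□■□□□
9) □■■□■□□□□■□□■□□■■
10) □□■□□□■■■□□■□□■□■
11) □■□□■■□■■□■□□■□□□
12) ■□□■□■□□■□□□■□□■■
13) ■□■□□□□■□□■■□□■□■
14) ■□□□■■■□□■□■□■□□□
15) □□■■□■■□■□□□□□□■■
16) □■□■□□■□□□■■■■■□■
17) □□□□□■□□■■□■■■■□□
18) ■■■■■□□■□■□□■■■□■
19) ■■■■■□■□□□□■□■■□□

1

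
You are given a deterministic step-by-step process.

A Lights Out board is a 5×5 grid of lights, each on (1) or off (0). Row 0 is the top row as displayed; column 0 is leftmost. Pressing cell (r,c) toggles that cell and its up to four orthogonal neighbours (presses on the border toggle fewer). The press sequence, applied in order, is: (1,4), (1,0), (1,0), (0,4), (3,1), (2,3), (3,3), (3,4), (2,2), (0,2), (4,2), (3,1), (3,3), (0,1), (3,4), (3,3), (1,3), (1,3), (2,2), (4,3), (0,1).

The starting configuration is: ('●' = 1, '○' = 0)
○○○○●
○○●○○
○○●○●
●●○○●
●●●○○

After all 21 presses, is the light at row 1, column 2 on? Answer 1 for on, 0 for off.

0

0) ○○○○●
○○●○○
○○●○●
●●○○●
●●●○○
1) ○○○○○
○○●●●
○○●○○
●●○○●
●●●○○
2) ●○○○○
●●●●●
●○●○○
●●○○●
●●●○○
3) ○○○○○
○○●●●
○○●○○
●●○○●
●●●○○
4) ○○○●●
○○●●○
○○●○○
●●○○●
●●●○○
5) ○○○●●
○○●●○
○●●○○
○○●○●
●○●○○
6) ○○○●●
○○●○○
○●○●●
○○●●●
●○●○○
7) ○○○●●
○○●○○
○●○○●
○○○○○
●○●●○
8) ○○○●●
○○●○○
○●○○○
○○○●●
●○●●●
9) ○○○●●
○○○○○
○○●●○
○○●●●
●○●●●
10) ○●●○●
○○●○○
○○●●○
○○●●●
●○●●●
11) ○●●○●
○○●○○
○○●●○
○○○●●
●●○○●
12) ○●●○●
○○●○○
○●●●○
●●●●●
●○○○●
13) ○●●○●
○○●○○
○●●○○
●●○○○
●○○●●
14) ●○○○●
○●●○○
○●●○○
●●○○○
●○○●●
15) ●○○○●
○●●○○
○●●○●
●●○●●
●○○●○
16) ●○○○●
○●●○○
○●●●●
●●●○○
●○○○○
17) ●○○●●
○●○●●
○●●○●
●●●○○
●○○○○
18) ●○○○●
○●●○○
○●●●●
●●●○○
●○○○○
19) ●○○○●
○●○○○
○○○○●
●●○○○
●○○○○
20) ●○○○●
○●○○○
○○○○●
●●○●○
●○●●●
21) ○●●○●
○○○○○
○○○○●
●●○●○
●○●●●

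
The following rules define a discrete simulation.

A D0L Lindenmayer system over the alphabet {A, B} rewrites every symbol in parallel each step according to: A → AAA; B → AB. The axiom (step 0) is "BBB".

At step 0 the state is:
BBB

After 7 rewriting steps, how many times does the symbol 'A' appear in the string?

0) BBB
1) ABABAB
2) AAAABAAAABAAAAB
3) AAAAAAAAAAAAABAAAAAAAAAAAAABAAAAAAAAAAAAAB
4) AAAAAAAAAAAAAAAAAAAAAAAAAAAAAAAAAAAAAAAABAAAAAAAAAAAAAAAAA…AAAAAAAAAAAAAAAABAAAAAAAAAAAAAAAAAAAAAAAAAAAAAAAAAAAAAAAAB  (len 123)
5) AAAAAAAAAAAAAAAAAAAAAAAAAAAAAAAAAAAAAAAAAAAAAAAAAAAAAAAAAA…AAAAAAAAAAAAAAAAAAAAAAAAAAAAAAAAAAAAAAAAAAAAAAAAAAAAAAAAAB  (len 366)
6) AAAAAAAAAAAAAAAAAAAAAAAAAAAAAAAAAAAAAAAAAAAAAAAAAAAAAAAAAA…AAAAAAAAAAAAAAAAAAAAAAAAAAAAAAAAAAAAAAAAAAAAAAAAAAAAAAAAAB  (len 1095)
7) AAAAAAAAAAAAAAAAAAAAAAAAAAAAAAAAAAAAAAAAAAAAAAAAAAAAAAAAAA…AAAAAAAAAAAAAAAAAAAAAAAAAAAAAAAAAAAAAAAAAAAAAAAAAAAAAAAAAB  (len 3282)

3279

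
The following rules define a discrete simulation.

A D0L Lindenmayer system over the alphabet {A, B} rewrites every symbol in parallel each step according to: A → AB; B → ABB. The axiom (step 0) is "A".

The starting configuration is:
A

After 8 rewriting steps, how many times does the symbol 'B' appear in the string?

987

step 0: A
step 1: AB
step 2: ABABB
step 3: ABABBABABBABB
step 4: ABABBABABBABBABABBABABBABBABABBABB
step 5: ABABBABABBABBABABBABABBABBABABBABBABABBABABBABBABABBABABBABBABABBABBABABBABABBABBABABBABB
step 6: ABABBABABBABBABABBABABBABBABABBABBABABBABABBABBABABBABABBA…ABBABABBABABBABBABABBABABBABBABABBABBABABBABABBABBABABBABB  (len 233)
step 7: ABABBABABBABBABABBABABBABBABABBABBABABBABABBABBABABBABABBA…ABBABABBABABBABBABABBABABBABBABABBABBABABBABABBABBABABBABB  (len 610)
step 8: ABABBABABBABBABABBABABBABBABABBABBABABBABABBABBABABBABABBA…ABBABABBABABBABBABABBABABBABBABABBABBABABBABABBABBABABBABB  (len 1597)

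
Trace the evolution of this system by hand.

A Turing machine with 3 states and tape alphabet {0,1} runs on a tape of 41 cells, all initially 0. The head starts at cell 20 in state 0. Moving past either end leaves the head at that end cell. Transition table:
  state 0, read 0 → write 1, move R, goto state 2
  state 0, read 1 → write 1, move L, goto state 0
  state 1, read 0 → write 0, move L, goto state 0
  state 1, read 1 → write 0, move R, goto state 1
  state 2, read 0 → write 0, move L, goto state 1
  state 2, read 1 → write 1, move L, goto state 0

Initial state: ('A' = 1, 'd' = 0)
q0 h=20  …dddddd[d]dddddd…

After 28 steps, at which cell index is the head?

20

t=0: q0 h=20  …dddddd[d]dddddd…
t=1: q2 h=21  …dddddA[d]dddddd…
t=2: q1 h=20  …dddddd[A]dddddd…
t=3: q1 h=21  …dddddd[d]dddddd…
t=4: q0 h=20  …dddddd[d]dddddd…
t=5: q2 h=21  …dddddA[d]dddddd…
t=6: q1 h=20  …dddddd[A]dddddd…
t=7: q1 h=21  …dddddd[d]dddddd…
t=8: q0 h=20  …dddddd[d]dddddd…
t=9: q2 h=21  …dddddA[d]dddddd…
t=10: q1 h=20  …dddddd[A]dddddd…
t=11: q1 h=21  …dddddd[d]dddddd…
t=12: q0 h=20  …dddddd[d]dddddd…
t=13: q2 h=21  …dddddA[d]dddddd…
t=14: q1 h=20  …dddddd[A]dddddd…
t=15: q1 h=21  …dddddd[d]dddddd…
t=16: q0 h=20  …dddddd[d]dddddd…
t=17: q2 h=21  …dddddA[d]dddddd…
t=18: q1 h=20  …dddddd[A]dddddd…
t=19: q1 h=21  …dddddd[d]dddddd…
t=20: q0 h=20  …dddddd[d]dddddd…
t=21: q2 h=21  …dddddA[d]dddddd…
t=22: q1 h=20  …dddddd[A]dddddd…
t=23: q1 h=21  …dddddd[d]dddddd…
t=24: q0 h=20  …dddddd[d]dddddd…
t=25: q2 h=21  …dddddA[d]dddddd…
t=26: q1 h=20  …dddddd[A]dddddd…
t=27: q1 h=21  …dddddd[d]dddddd…
t=28: q0 h=20  …dddddd[d]dddddd…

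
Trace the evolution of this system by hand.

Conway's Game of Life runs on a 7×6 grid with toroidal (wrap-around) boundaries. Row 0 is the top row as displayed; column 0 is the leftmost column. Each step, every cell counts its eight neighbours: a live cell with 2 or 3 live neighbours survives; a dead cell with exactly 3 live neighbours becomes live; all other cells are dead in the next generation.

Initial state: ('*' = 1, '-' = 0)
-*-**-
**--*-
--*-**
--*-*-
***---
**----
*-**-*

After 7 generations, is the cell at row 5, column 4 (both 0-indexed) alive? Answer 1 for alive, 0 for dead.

0

[0] -*-**-
**--*-
--*-**
--*-*-
***---
**----
*-**-*
[1] ------
**----
*-*-*-
*-*-*-
*-**-*
---*--
---*-*
[2] *-----
**---*
*-*---
*-*-*-
*-*--*
*--*-*
----*-
[3] **----
-----*
--**--
*-*---
--*---
**-*--
*---*-
[4] **----
***---
-***--
--*---
*-**--
****-*
--*---
[5] *-----
---*--
*--*--
------
*---**
*---**
---*-*
[6] ----*-
------
------
*---*-
*---*-
---*--
------
[7] ------
------
------
------
---**-
------
------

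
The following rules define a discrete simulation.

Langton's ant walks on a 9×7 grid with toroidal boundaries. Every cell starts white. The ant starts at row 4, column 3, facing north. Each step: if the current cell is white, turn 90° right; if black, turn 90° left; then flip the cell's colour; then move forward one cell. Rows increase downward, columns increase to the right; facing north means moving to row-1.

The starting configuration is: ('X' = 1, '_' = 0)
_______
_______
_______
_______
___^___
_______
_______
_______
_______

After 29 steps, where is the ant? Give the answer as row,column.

6,2

0) _______
_______
_______
_______
___^___
_______
_______
_______
_______
1) _______
_______
_______
_______
___X>__
_______
_______
_______
_______
2) _______
_______
_______
_______
___XX__
____v__
_______
_______
_______
3) _______
_______
_______
_______
___XX__
___<X__
_______
_______
_______
4) _______
_______
_______
_______
___^X__
___XX__
_______
_______
_______
5) _______
_______
_______
_______
__<_X__
___XX__
_______
_______
_______
6) _______
_______
_______
__^____
__X_X__
___XX__
_______
_______
_______
7) _______
_______
_______
__X>___
__X_X__
___XX__
_______
_______
_______
8) _______
_______
_______
__XX___
__XvX__
___XX__
_______
_______
_______
9) _______
_______
_______
__XX___
__<XX__
___XX__
_______
_______
_______
10) _______
_______
_______
__XX___
___XX__
__vXX__
_______
_______
_______
11) _______
_______
_______
__XX___
___XX__
_<XXX__
_______
_______
_______
12) _______
_______
_______
__XX___
_^_XX__
_XXXX__
_______
_______
_______
13) _______
_______
_______
__XX___
_X>XX__
_XXXX__
_______
_______
_______
14) _______
_______
_______
__XX___
_XXXX__
_XvXX__
_______
_______
_______
15) _______
_______
_______
__XX___
_XXXX__
_X_>X__
_______
_______
_______
16) _______
_______
_______
__XX___
_XX^X__
_X__X__
_______
_______
_______
17) _______
_______
_______
__XX___
_X<_X__
_X__X__
_______
_______
_______
18) _______
_______
_______
__XX___
_X__X__
_Xv_X__
_______
_______
_______
19) _______
_______
_______
__XX___
_X__X__
_<X_X__
_______
_______
_______
20) _______
_______
_______
__XX___
_X__X__
__X_X__
_v_____
_______
_______
21) _______
_______
_______
__XX___
_X__X__
__X_X__
<X_____
_______
_______
22) _______
_______
_______
__XX___
_X__X__
^_X_X__
XX_____
_______
_______
23) _______
_______
_______
__XX___
_X__X__
X>X_X__
XX_____
_______
_______
24) _______
_______
_______
__XX___
_X__X__
XXX_X__
Xv_____
_______
_______
25) _______
_______
_______
__XX___
_X__X__
XXX_X__
X_>____
_______
_______
26) _______
_______
_______
__XX___
_X__X__
XXX_X__
X_X____
__v____
_______
27) _______
_______
_______
__XX___
_X__X__
XXX_X__
X_X____
_<X____
_______
28) _______
_______
_______
__XX___
_X__X__
XXX_X__
X^X____
_XX____
_______
29) _______
_______
_______
__XX___
_X__X__
XXX_X__
XX>____
_XX____
_______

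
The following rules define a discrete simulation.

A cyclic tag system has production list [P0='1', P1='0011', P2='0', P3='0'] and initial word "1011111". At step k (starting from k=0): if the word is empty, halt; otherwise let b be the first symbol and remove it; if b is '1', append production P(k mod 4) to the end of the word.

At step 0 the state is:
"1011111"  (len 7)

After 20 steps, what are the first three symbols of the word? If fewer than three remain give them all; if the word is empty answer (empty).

110

[0] "1011111"  (len 7)
[1] "0111111"  (len 7)
[2] "111111"  (len 6)
[3] "111110"  (len 6)
[4] "111100"  (len 6)
[5] "111001"  (len 6)
[6] "110010011"  (len 9)
[7] "100100110"  (len 9)
[8] "001001100"  (len 9)
[9] "01001100"  (len 8)
[10] "1001100"  (len 7)
[11] "0011000"  (len 7)
[12] "011000"  (len 6)
[13] "11000"  (len 5)
[14] "10000011"  (len 8)
[15] "00000110"  (len 8)
[16] "0000110"  (len 7)
[17] "000110"  (len 6)
[18] "00110"  (len 5)
[19] "0110"  (len 4)
[20] "110"  (len 3)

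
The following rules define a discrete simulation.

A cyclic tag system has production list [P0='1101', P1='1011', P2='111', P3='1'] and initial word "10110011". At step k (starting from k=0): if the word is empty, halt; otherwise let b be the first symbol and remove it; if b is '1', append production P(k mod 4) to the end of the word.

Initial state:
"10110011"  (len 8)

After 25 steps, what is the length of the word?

41

k=0  "10110011"  (len 8)
k=1  "01100111101"  (len 11)
k=2  "1100111101"  (len 10)
k=3  "100111101111"  (len 12)
k=4  "001111011111"  (len 12)
k=5  "01111011111"  (len 11)
k=6  "1111011111"  (len 10)
k=7  "111011111111"  (len 12)
k=8  "110111111111"  (len 12)
k=9  "101111111111101"  (len 15)
k=10  "011111111111011011"  (len 18)
k=11  "11111111111011011"  (len 17)
k=12  "11111111110110111"  (len 17)
k=13  "11111111101101111101"  (len 20)
k=14  "11111111011011111011011"  (len 23)
k=15  "1111111011011111011011111"  (len 25)
k=16  "1111110110111110110111111"  (len 25)
k=17  "1111101101111101101111111101"  (len 28)
k=18  "1111011011111011011111111011011"  (len 31)
k=19  "111011011111011011111111011011111"  (len 33)
k=20  "110110111110110111111110110111111"  (len 33)
k=21  "101101111101101111111101101111111101"  (len 36)
k=22  "011011111011011111111011011111111011011"  (len 39)
k=23  "11011111011011111111011011111111011011"  (len 38)
k=24  "10111110110111111110110111111110110111"  (len 38)
k=25  "01111101101111111101101111111101101111101"  (len 41)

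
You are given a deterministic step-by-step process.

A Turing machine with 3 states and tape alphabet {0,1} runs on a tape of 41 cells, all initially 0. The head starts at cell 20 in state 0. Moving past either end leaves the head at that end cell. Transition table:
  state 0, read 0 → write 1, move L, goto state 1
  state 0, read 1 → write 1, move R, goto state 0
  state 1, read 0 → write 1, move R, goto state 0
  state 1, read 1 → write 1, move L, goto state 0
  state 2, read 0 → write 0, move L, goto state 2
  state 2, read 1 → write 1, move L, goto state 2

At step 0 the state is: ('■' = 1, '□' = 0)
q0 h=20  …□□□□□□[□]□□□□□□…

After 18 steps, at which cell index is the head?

24

0) q0 h=20  …□□□□□□[□]□□□□□□…
1) q1 h=19  …□□□□□□[□]■□□□□□…
2) q0 h=20  …□□□□□■[■]□□□□□□…
3) q0 h=21  …□□□□■■[□]□□□□□□…
4) q1 h=20  …□□□□□■[■]■□□□□□…
5) q0 h=19  …□□□□□□[■]■■□□□□…
6) q0 h=20  …□□□□□■[■]■□□□□□…
7) q0 h=21  …□□□□■■[■]□□□□□□…
8) q0 h=22  …□□□■■■[□]□□□□□□…
9) q1 h=21  …□□□□■■[■]■□□□□□…
10) q0 h=20  …□□□□□■[■]■■□□□□…
11) q0 h=21  …□□□□■■[■]■□□□□□…
12) q0 h=22  …□□□■■■[■]□□□□□□…
13) q0 h=23  …□□■■■■[□]□□□□□□…
14) q1 h=22  …□□□■■■[■]■□□□□□…
15) q0 h=21  …□□□□■■[■]■■□□□□…
16) q0 h=22  …□□□■■■[■]■□□□□□…
17) q0 h=23  …□□■■■■[■]□□□□□□…
18) q0 h=24  …□■■■■■[□]□□□□□□…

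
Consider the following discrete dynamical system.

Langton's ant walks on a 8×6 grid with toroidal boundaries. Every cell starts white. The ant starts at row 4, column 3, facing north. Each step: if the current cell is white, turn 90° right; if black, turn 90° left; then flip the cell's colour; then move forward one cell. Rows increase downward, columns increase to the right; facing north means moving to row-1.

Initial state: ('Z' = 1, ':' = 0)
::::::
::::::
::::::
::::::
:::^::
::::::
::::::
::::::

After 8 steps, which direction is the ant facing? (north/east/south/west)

k=0  ::::::
::::::
::::::
::::::
:::^::
::::::
::::::
::::::
k=1  ::::::
::::::
::::::
::::::
:::Z>:
::::::
::::::
::::::
k=2  ::::::
::::::
::::::
::::::
:::ZZ:
::::v:
::::::
::::::
k=3  ::::::
::::::
::::::
::::::
:::ZZ:
:::<Z:
::::::
::::::
k=4  ::::::
::::::
::::::
::::::
:::^Z:
:::ZZ:
::::::
::::::
k=5  ::::::
::::::
::::::
::::::
::<:Z:
:::ZZ:
::::::
::::::
k=6  ::::::
::::::
::::::
::^:::
::Z:Z:
:::ZZ:
::::::
::::::
k=7  ::::::
::::::
::::::
::Z>::
::Z:Z:
:::ZZ:
::::::
::::::
k=8  ::::::
::::::
::::::
::ZZ::
::ZvZ:
:::ZZ:
::::::
::::::

south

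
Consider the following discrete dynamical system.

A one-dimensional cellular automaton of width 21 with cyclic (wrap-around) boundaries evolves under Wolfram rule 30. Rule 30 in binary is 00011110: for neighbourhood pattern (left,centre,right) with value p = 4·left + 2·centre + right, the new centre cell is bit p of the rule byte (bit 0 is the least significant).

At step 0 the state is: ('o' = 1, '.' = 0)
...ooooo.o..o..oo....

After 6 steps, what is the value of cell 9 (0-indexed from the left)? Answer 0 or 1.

0

0) ...ooooo.o..o..oo....
1) ..oo.....ooooooo.o...
2) .oo.o...oo.......oo..
3) oo..oo.oo.o.....oo.o.
4) o.ooo..o..oo...oo..o.
5) o.o..oooooo.o.oo.ooo.
6) o.oooo......o.o..o...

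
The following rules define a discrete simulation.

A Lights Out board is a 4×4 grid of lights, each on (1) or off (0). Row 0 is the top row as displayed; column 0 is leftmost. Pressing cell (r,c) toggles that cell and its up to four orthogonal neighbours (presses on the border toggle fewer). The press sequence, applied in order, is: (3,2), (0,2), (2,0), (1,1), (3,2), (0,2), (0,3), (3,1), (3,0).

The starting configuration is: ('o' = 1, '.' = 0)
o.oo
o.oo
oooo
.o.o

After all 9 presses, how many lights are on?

11

k=0  o.oo
o.oo
oooo
.o.o
k=1  o.oo
o.oo
oo.o
..o.
k=2  oo..
o..o
oo.o
..o.
k=3  oo..
...o
...o
o.o.
k=4  o...
oooo
.o.o
o.o.
k=5  o...
oooo
.ooo
oo.o
k=6  oooo
oo.o
.ooo
oo.o
k=7  oo..
oo..
.ooo
oo.o
k=8  oo..
oo..
..oo
..oo
k=9  oo..
oo..
o.oo
oooo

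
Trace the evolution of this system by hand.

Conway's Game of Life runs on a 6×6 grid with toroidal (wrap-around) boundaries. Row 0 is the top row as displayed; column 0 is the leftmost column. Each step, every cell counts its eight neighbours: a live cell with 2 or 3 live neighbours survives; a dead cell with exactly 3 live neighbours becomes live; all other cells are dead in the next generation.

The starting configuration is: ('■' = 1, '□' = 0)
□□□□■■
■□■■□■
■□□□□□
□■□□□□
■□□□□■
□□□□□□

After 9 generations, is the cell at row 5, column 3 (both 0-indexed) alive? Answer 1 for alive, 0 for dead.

step 0: □□□□■■
■□■■□■
■□□□□□
□■□□□□
■□□□□■
□□□□□□
step 1: ■□□■■■
■■□■□□
■□■□□■
□■□□□■
■□□□□□
■□□□■□
step 2: □□■■□□
□□□■□□
□□■□■■
□■□□□■
■■□□□□
■■□■■□
step 3: □■□□□□
□□□□□□
■□■■■■
□■■□■■
□□□□■□
■□□■■■
step 4: ■□□□■■
■■■■■■
■□■□□□
□■■□□□
□■■□□□
■□□■■■
step 5: □□□□□□
□□■□□□
□□□□■□
■□□■□□
□□□□■■
□□■■□□
step 6: □□■■□□
□□□□□□
□□□■□□
□□□■□□
□□■□■■
□□□■■□
step 7: □□■■■□
□□■■□□
□□□□□□
□□■■□□
□□■□□■
□□□□□■
step 8: □□■□■□
□□■□■□
□□□□□□
□□■■□□
□□■■■□
□□■□□■
step 9: □■■□■■
□□□□□□
□□■□□□
□□■□■□
□■□□■□
□■■□□■

0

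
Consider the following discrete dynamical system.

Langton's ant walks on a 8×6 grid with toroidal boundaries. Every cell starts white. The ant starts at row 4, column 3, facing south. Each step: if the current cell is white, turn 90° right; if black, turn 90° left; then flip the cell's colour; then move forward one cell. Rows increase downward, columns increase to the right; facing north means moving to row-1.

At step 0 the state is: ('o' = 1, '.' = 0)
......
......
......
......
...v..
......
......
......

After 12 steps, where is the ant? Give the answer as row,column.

4,5

k=0  ......
......
......
......
...v..
......
......
......
k=1  ......
......
......
......
..<o..
......
......
......
k=2  ......
......
......
..^...
..oo..
......
......
......
k=3  ......
......
......
..o>..
..oo..
......
......
......
k=4  ......
......
......
..oo..
..ov..
......
......
......
k=5  ......
......
......
..oo..
..o.>.
......
......
......
k=6  ......
......
......
..oo..
..o.o.
....v.
......
......
k=7  ......
......
......
..oo..
..o.o.
...<o.
......
......
k=8  ......
......
......
..oo..
..o^o.
...oo.
......
......
k=9  ......
......
......
..oo..
..oo>.
...oo.
......
......
k=10  ......
......
......
..oo^.
..oo..
...oo.
......
......
k=11  ......
......
......
..ooo>
..oo..
...oo.
......
......
k=12  ......
......
......
..oooo
..oo.v
...oo.
......
......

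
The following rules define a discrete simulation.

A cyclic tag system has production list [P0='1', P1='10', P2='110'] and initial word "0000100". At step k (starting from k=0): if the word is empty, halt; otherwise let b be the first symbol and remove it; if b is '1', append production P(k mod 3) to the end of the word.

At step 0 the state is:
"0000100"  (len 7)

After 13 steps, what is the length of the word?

step 0: "0000100"  (len 7)
step 1: "000100"  (len 6)
step 2: "00100"  (len 5)
step 3: "0100"  (len 4)
step 4: "100"  (len 3)
step 5: "0010"  (len 4)
step 6: "010"  (len 3)
step 7: "10"  (len 2)
step 8: "010"  (len 3)
step 9: "10"  (len 2)
step 10: "01"  (len 2)
step 11: "1"  (len 1)
step 12: "110"  (len 3)
step 13: "101"  (len 3)

3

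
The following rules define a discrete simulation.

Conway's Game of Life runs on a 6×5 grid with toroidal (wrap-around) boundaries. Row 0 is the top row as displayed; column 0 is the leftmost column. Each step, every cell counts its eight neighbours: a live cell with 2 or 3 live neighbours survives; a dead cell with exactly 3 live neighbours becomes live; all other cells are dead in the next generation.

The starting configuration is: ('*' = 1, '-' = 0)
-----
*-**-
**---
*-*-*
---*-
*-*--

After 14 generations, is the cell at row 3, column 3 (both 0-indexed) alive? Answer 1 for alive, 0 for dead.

[0] -----
*-**-
**---
*-*-*
---*-
*-*--
[1] --***
*-*-*
-----
*-***
*-**-
-----
[2] ***-*
***-*
--*--
*-*--
*-*--
-*---
[3] ----*
----*
--*-*
--**-
*-*--
---**
[4] *---*
*---*
--*-*
--*-*
-**--
*--**
[5] -*---
-*---
-*--*
*-*--
-**--
--**-
[6] -*---
-**--
-**--
*-**-
-----
---*-
[7] -*---
*----
*----
--**-
--***
-----
[8] -----
**---
-*--*
-**--
--*-*
--**-
[9] -**--
**---
-----
-**--
-----
--**-
[10] *--*-
***--
*-*--
-----
-*-*-
-***-
[11] *--*-
*-**-
*-*--
-**--
-*-*-
**-*-
[12] *--*-
*-**-
*---*
*--*-
---**
**-*-
[13] *--*-
*-**-
*-*--
*--*-
-*-*-
**-*-
[14] *--*-
*-**-
*-*--
*--*-
-*-*-
**-*-

1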